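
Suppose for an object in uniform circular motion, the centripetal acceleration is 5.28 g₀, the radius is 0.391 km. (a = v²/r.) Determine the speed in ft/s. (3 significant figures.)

467 ft/s

Rearranging: v = √(a·r).
a = 5.28 g₀ = 51.78 m/s²; r = 0.391 km = 391.0 m.
v = 142.3 m/s
142.3 m/s × (1 ft/s / 0.3048 m/s) = 466.8 ft/s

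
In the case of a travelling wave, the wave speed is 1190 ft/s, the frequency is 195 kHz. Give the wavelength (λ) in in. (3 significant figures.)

0.0732 in

Solving v = f·λ for λ: λ = v/f.
v = 1190 ft/s = 362.7 m/s; f = 195 kHz = 1.950×10^5 Hz.
λ = 0.001860 m
0.001860 m × (1 in / 0.02540 m) = 0.07323 in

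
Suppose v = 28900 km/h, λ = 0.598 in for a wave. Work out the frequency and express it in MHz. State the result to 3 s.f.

Solving v = f·λ for f: f = v/λ.
v = 28900 km/h = 8028 m/s; λ = 0.598 in = 0.01519 m.
f = 5.285×10^5 Hz
5.285×10^5 Hz × (1 MHz / 1.000×10^6 Hz) = 0.5285 MHz

0.529 MHz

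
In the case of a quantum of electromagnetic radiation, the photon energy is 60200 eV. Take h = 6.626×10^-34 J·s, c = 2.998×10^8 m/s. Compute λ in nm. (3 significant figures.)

0.0206 nm

Rearranging: λ = hc/E.
E = 60200 eV = 9.645×10^-15 J; h = 6.626×10^-34 J·s; c = 2.998×10^8 m/s.
λ = 2.060×10^-11 m
2.060×10^-11 m × (1 nm / 1.000×10^-9 m) = 0.02060 nm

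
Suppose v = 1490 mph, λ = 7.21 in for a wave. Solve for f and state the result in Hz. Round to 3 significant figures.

Rearranging v = f·λ for f: f = v/λ.
v = 1490 mph = 666.1 m/s; λ = 7.21 in = 0.1831 m.
f = 3637 Hz

3640 Hz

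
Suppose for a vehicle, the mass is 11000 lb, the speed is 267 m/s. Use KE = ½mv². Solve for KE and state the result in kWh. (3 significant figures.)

Directly: KE = ½mv².
m = 11000 lb = 4990 kg; v = 267 m/s.
KE = 1.778×10^8 J
1.778×10^8 J × (1 kWh / 3.600×10^6 J) = 49.40 kWh

49.4 kWh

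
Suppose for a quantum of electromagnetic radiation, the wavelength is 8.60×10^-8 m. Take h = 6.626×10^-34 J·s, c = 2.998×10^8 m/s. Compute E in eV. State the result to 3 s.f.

14.4 eV

E is given directly by: E = hc/λ.
λ = 8.60×10^-8 m; h = 6.626×10^-34 J·s; c = 2.998×10^8 m/s.
E = 2.310×10^-18 J
2.310×10^-18 J × (1 eV / 1.602×10^-19 J) = 14.42 eV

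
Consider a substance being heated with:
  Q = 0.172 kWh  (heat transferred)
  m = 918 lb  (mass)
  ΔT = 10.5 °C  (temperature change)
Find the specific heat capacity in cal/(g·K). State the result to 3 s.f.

Rearranging: c = Q/(m·ΔT).
Q = 0.172 kWh = 6.192×10^5 J; m = 918 lb = 416.4 kg; ΔT = 10.5 °C = 10.50 K.
c = 141.6 J/(kg·K)
141.6 J/(kg·K) × (1 cal/(g·K) / 4184 J/(kg·K)) = 0.03385 cal/(g·K)

0.0338 cal/(g·K)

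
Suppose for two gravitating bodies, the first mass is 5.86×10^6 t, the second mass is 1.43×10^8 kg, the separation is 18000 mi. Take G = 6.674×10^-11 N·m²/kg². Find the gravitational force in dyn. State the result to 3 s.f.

0.00666 dyn

F is given directly by: F = Gm₁m₂/r².
m₁ = 5.86×10^6 t = 5.860×10^9 kg; m₂ = 1.43×10^8 kg; r = 18000 mi = 2.897×10^7 m; G = 6.674×10^-11 N·m²/kg².
F = 6.665×10^-8 N
6.665×10^-8 N × (1 dyn / 1.000×10^-5 N) = 0.006665 dyn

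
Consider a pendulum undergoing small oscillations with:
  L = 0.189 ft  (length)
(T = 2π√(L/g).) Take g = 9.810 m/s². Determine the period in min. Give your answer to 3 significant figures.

0.00802 min

Directly: T = 2π√(L/g).
L = 0.189 ft = 0.05761 m; g = 9.810 m/s².
T = 0.4815 s
0.4815 s × (1 min / 60.00 s) = 0.008025 min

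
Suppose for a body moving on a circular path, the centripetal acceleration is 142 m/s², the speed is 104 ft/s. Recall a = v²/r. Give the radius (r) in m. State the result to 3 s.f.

7.08 m

Rearranging: r = v²/a.
a = 142 m/s²; v = 104 ft/s = 31.70 m/s.
r = 7.076 m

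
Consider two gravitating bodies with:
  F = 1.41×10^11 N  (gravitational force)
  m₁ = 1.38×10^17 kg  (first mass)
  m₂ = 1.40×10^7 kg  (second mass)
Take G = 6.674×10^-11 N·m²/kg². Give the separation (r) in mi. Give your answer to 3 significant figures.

0.0188 mi

From Newton's law of gravitation: r = √(G·m₁m₂/F).
F = 1.41×10^11 N; m₁ = 1.38×10^17 kg; m₂ = 1.40×10^7 kg; G = 6.674×10^-11 N·m²/kg².
r = 30.24 m
30.24 m × (1 mi / 1609 m) = 0.01879 mi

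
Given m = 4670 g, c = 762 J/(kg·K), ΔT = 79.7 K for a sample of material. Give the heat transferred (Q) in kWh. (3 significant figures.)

Q is given directly by: Q = mcΔT.
m = 4670 g = 4.670 kg; c = 762 J/(kg·K); ΔT = 79.7 K.
Q = 2.836×10^5 J  (the unit combination reduces to kg·m²/s² = J)
2.836×10^5 J × (1 kWh / 3.600×10^6 J) = 0.07878 kWh

0.0788 kWh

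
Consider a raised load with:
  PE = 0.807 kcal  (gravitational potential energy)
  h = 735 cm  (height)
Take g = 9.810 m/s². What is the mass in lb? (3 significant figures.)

103 lb

Rearranging PE = m·g·h for m: m = PE/(g·h).
PE = 0.807 kcal = 3376 J; h = 735 cm = 7.350 m; g = 9.810 m/s².
m = 46.83 kg
46.83 kg × (1 lb / 0.4536 kg) = 103.2 lb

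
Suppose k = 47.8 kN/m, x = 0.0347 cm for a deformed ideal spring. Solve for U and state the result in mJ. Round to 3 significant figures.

2.88 mJ

U is given directly by: U = ½kx².
k = 47.8 kN/m = 47800 N/m; x = 0.0347 cm = 3.470×10^-4 m.
U = 0.002878 J  (the unit combination reduces to kg·m²/s² = J)
0.002878 J × (1 mJ / 0.001000 J) = 2.878 mJ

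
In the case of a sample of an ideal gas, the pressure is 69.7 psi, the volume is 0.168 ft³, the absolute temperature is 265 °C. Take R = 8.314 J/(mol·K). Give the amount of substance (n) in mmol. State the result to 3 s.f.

511 mmol

From the ideal-gas law: n = PV/(RT).
P = 69.7 psi = 4.806×10^5 Pa; V = 0.168 ft³ = 0.004757 m³; T = 265 °C = 538.1 K; R = 8.314 J/(mol·K).
n = 0.5110 mol
0.5110 mol × (1 mmol / 0.001000 mol) = 511.0 mmol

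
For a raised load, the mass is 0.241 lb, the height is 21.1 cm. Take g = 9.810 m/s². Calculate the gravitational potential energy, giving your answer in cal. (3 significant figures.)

0.0541 cal

Directly: PE = mgh.
m = 0.241 lb = 0.1093 kg; h = 21.1 cm = 0.2110 m; g = 9.810 m/s².
PE = 0.2263 J
0.2263 J × (1 cal / 4.184 J) = 0.05408 cal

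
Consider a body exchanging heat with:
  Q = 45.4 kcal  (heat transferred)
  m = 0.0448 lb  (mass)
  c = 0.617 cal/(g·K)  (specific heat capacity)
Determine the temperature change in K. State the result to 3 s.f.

Rearranging Q = m·c·ΔT for ΔT: ΔT = Q/(m·c).
Q = 45.4 kcal = 1.900×10^5 J; m = 0.0448 lb = 0.02032 kg; c = 0.617 cal/(g·K) = 2582 J/(kg·K).
ΔT = 3621 K

3620 K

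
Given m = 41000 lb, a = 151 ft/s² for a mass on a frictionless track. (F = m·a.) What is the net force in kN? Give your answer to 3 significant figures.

Directly: F = m·a.
m = 41000 lb = 18597 kg; a = 151 ft/s² = 46.02 m/s².
F = 8.559×10^5 N  (the unit combination reduces to kg·m/s² = N)
8.559×10^5 N × (1 kN / 1000 N) = 855.9 kN

856 kN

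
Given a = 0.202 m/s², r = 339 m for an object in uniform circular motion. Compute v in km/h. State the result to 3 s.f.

29.8 km/h

Solving a = v²/r for v: v = √(a·r).
a = 0.202 m/s²; r = 339 m.
v = 8.275 m/s
8.275 m/s × (1 km/h / 0.2778 m/s) = 29.79 km/h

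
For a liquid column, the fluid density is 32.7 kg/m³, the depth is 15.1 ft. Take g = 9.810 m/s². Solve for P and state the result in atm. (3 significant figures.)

0.0146 atm

Directly: P = ρgh.
ρ = 32.7 kg/m³; h = 15.1 ft = 4.602 m; g = 9.810 m/s².
P = 1476 Pa  (the unit combination reduces to kg/(m·s²) = Pa)
1476 Pa × (1 atm / 1.013×10^5 Pa) = 0.01457 atm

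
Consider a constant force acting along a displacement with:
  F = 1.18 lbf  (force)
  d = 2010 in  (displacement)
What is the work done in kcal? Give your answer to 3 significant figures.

0.0640 kcal

W is given directly by: W = F·d.
F = 1.18 lbf = 5.249 N; d = 2010 in = 51.05 m.
W = 268.0 J
268.0 J × (1 kcal / 4184 J) = 0.06405 kcal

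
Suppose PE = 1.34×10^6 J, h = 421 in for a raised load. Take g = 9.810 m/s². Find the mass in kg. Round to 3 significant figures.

12800 kg

Rearranging: m = PE/(g·h).
PE = 1.34×10^6 J; h = 421 in = 10.69 m; g = 9.810 m/s².
m = 12774 kg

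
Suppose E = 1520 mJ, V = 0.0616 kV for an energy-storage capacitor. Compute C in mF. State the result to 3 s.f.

0.801 mF

Rearranging: C = 2E/V².
E = 1520 mJ = 1.520 J; V = 0.0616 kV = 61.60 V.
C = 8.011×10^-4 F
8.011×10^-4 F × (1 mF / 0.001000 F) = 0.8011 mF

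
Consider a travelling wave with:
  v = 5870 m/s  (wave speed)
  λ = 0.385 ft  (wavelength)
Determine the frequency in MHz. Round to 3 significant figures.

0.0500 MHz

Rearranging v = f·λ for f: f = v/λ.
v = 5870 m/s; λ = 0.385 ft = 0.1173 m.
f = 50022 Hz
50022 Hz × (1 MHz / 1.000×10^6 Hz) = 0.05002 MHz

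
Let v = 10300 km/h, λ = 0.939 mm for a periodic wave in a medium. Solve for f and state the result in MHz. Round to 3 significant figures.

Rearranging: f = v/λ.
v = 10300 km/h = 2861 m/s; λ = 0.939 mm = 9.390×10^-4 m.
f = 3.047×10^6 Hz
3.047×10^6 Hz × (1 MHz / 1.000×10^6 Hz) = 3.047 MHz

3.05 MHz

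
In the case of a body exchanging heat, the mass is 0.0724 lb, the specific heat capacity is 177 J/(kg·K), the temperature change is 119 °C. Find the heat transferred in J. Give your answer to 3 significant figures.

Q is given directly by: Q = mcΔT.
m = 0.0724 lb = 0.03284 kg; c = 177 J/(kg·K); ΔT = 119 °C = 119.0 K.
Q = 691.7 J  (the unit combination reduces to kg·m²/s² = J)

692 J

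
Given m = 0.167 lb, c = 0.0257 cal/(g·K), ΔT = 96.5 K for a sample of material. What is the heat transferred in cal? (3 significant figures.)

Directly: Q = mcΔT.
m = 0.167 lb = 0.07575 kg; c = 0.0257 cal/(g·K) = 107.5 J/(kg·K); ΔT = 96.5 K.
Q = 786.0 J  (the unit combination reduces to kg·m²/s² = J)
786.0 J × (1 cal / 4.184 J) = 187.9 cal

188 cal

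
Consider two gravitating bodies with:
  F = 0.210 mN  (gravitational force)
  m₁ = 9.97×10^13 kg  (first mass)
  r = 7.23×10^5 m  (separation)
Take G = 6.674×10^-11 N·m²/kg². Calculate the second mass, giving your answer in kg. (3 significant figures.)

From Newton's law of gravitation: m₂ = F·r²/(G·m₁).
F = 0.210 mN = 2.100×10^-4 N; m₁ = 9.97×10^13 kg; r = 7.23×10^5 m; G = 6.674×10^-11 N·m²/kg².
m₂ = 16497 kg

16500 kg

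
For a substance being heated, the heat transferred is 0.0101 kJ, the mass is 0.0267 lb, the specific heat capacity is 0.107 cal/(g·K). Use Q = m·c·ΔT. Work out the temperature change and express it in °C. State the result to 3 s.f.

Rearranging: ΔT = Q/(m·c).
Q = 0.0101 kJ = 10.10 J; m = 0.0267 lb = 0.01211 kg; c = 0.107 cal/(g·K) = 447.7 J/(kg·K).
ΔT = 1.863 K
Since 1 °C = 1 K, 1.863 °C.

1.86 °C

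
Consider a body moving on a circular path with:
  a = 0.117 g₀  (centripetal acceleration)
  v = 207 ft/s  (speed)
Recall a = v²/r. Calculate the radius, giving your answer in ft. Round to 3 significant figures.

11400 ft

Solving a = v²/r for r: r = v²/a.
a = 0.117 g₀ = 1.147 m/s²; v = 207 ft/s = 63.09 m/s.
r = 3469 m
3469 m × (1 ft / 0.3048 m) = 11383 ft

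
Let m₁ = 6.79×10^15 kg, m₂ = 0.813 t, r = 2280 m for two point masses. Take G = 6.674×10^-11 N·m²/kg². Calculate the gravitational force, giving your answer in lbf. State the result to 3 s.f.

15.9 lbf

F is given directly by: F = Gm₁m₂/r².
m₁ = 6.79×10^15 kg; m₂ = 0.813 t = 813.0 kg; r = 2280 m; G = 6.674×10^-11 N·m²/kg².
F = 70.87 N
70.87 N × (1 lbf / 4.448 N) = 15.93 lbf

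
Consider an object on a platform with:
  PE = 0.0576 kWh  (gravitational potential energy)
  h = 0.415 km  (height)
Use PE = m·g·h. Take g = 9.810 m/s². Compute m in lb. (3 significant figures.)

Rearranging: m = PE/(g·h).
PE = 0.0576 kWh = 2.074×10^5 J; h = 0.415 km = 415.0 m; g = 9.810 m/s².
m = 50.93 kg
50.93 kg × (1 lb / 0.4536 kg) = 112.3 lb

112 lb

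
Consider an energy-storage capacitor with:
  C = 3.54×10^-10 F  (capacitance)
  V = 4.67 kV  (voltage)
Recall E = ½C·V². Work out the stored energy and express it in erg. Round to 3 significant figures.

38600 erg

E is given directly by: E = ½CV².
C = 3.54×10^-10 F; V = 4.67 kV = 4670 V.
E = 0.003860 J
0.003860 J × (1 erg / 1.000×10^-7 J) = 38602 erg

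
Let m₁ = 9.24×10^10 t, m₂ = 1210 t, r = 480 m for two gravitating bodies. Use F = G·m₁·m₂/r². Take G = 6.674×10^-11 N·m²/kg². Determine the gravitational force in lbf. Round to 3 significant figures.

7280 lbf

Directly: F = Gm₁m₂/r².
m₁ = 9.24×10^10 t = 9.240×10^13 kg; m₂ = 1210 t = 1.210×10^6 kg; r = 480 m; G = 6.674×10^-11 N·m²/kg².
F = 32386 N  (the unit combination reduces to kg·m/s² = N)
32386 N × (1 lbf / 4.448 N) = 7281 lbf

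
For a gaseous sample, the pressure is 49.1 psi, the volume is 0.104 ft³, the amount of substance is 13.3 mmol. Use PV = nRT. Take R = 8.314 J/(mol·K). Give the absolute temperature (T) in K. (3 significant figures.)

9020 K

Solving PV = nRT for T: T = PV/(nR).
P = 49.1 psi = 3.385×10^5 Pa; V = 0.104 ft³ = 0.002945 m³; n = 13.3 mmol = 0.01330 mol; R = 8.314 J/(mol·K).
T = 9016 K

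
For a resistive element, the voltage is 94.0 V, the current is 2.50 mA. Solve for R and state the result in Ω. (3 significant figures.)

37600 Ω

From Ohm's law: R = V/I.
V = 94.0 V; I = 2.50 mA = 0.002500 A.
R = 37600 Ω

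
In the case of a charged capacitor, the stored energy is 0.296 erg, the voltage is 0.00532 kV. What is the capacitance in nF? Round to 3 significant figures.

2.09 nF

Rearranging: C = 2E/V².
E = 0.296 erg = 2.960×10^-8 J; V = 0.00532 kV = 5.320 V.
C = 2.092×10^-9 F
2.092×10^-9 F × (1 nF / 1.000×10^-9 F) = 2.092 nF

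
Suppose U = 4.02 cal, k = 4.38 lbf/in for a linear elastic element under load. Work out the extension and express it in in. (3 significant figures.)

Rearranging: x = √(2U/k).
U = 4.02 cal = 16.82 J; k = 4.38 lbf/in = 767.1 N/m.
x = 0.2094 m
0.2094 m × (1 in / 0.02540 m) = 8.245 in

8.24 in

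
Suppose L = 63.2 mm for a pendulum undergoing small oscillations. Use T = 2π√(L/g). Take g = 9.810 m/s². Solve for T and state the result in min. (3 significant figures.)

T is given directly by: T = 2π√(L/g).
L = 63.2 mm = 0.06320 m; g = 9.810 m/s².
T = 0.5043 s
0.5043 s × (1 min / 60.00 s) = 0.008405 min

0.00841 min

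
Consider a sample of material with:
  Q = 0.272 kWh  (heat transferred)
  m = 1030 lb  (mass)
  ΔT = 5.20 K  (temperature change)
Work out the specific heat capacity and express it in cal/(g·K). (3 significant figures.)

Solving Q = m·c·ΔT for c: c = Q/(m·ΔT).
Q = 0.272 kWh = 9.792×10^5 J; m = 1030 lb = 467.2 kg; ΔT = 5.20 K.
c = 403.1 J/(kg·K)
403.1 J/(kg·K) × (1 cal/(g·K) / 4184 J/(kg·K)) = 0.09633 cal/(g·K)

0.0963 cal/(g·K)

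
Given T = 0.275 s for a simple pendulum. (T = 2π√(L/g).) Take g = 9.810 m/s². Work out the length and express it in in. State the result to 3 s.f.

Rearranging: L = g·(T/2π)².
T = 0.275 s; g = 9.810 m/s².
L = 0.01879 m
0.01879 m × (1 in / 0.02540 m) = 0.7398 in

0.740 in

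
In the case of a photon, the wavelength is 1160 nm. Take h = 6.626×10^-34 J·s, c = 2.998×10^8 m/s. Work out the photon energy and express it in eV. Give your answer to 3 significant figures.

1.07 eV

E is given directly by: E = hc/λ.
λ = 1160 nm = 1.160×10^-6 m; h = 6.626×10^-34 J·s; c = 2.998×10^8 m/s.
E = 1.712×10^-19 J
1.712×10^-19 J × (1 eV / 1.602×10^-19 J) = 1.069 eV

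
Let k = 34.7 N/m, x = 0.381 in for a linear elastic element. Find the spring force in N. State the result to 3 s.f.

0.336 N

Directly: F = kx.
k = 34.7 N/m; x = 0.381 in = 0.009677 m.
F = 0.3358 N  (the unit combination reduces to kg·m/s² = N)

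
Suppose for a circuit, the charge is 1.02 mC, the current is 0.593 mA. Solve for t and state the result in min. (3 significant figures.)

Rearranging: t = q/I.
q = 1.02 mC = 0.001020 C; I = 0.593 mA = 5.930×10^-4 A.
t = 1.720 s
1.720 s × (1 min / 60.00 s) = 0.02867 min

0.0287 min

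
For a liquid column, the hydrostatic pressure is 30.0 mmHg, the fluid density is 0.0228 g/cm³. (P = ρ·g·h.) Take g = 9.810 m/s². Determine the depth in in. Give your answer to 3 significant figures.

704 in

Rearranging P = ρ·g·h for h: h = P/(ρ·g).
P = 30.0 mmHg = 4000 Pa; ρ = 0.0228 g/cm³ = 22.80 kg/m³; g = 9.810 m/s².
h = 17.88 m
17.88 m × (1 in / 0.02540 m) = 704.0 in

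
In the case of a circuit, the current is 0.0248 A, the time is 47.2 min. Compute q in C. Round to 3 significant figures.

q is given directly by: q = It.
I = 0.0248 A; t = 47.2 min = 2832 s.
q = 70.23 C  (the unit combination reduces to A·s = C)

70.2 C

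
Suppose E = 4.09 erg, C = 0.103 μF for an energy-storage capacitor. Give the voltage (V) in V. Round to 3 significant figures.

Rearranging E = ½C·V² for V: V = √(2E/C).
E = 4.09 erg = 4.090×10^-7 J; C = 0.103 μF = 1.030×10^-7 F.
V = 2.818 V  (the unit combination reduces to kg·m²/(A·s³) = V)

2.82 V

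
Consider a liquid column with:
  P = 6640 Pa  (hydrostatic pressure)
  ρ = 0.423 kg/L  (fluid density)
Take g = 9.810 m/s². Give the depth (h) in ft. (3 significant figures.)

5.25 ft

Rearranging: h = P/(ρ·g).
P = 6640 Pa; ρ = 0.423 kg/L = 423.0 kg/m³; g = 9.810 m/s².
h = 1.600 m
1.600 m × (1 ft / 0.3048 m) = 5.250 ft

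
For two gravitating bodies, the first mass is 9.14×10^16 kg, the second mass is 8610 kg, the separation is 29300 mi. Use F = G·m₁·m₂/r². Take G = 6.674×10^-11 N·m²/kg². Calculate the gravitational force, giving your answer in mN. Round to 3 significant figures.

Directly: F = Gm₁m₂/r².
m₁ = 9.14×10^16 kg; m₂ = 8610 kg; r = 29300 mi = 4.715×10^7 m; G = 6.674×10^-11 N·m²/kg².
F = 2.362×10^-5 N  (the unit combination reduces to kg·m/s² = N)
2.362×10^-5 N × (1 mN / 0.001000 N) = 0.02362 mN

0.0236 mN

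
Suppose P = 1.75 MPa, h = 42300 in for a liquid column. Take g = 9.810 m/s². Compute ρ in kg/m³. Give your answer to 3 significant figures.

Solving P = ρ·g·h for ρ: ρ = P/(g·h).
P = 1.75 MPa = 1.750×10^6 Pa; h = 42300 in = 1074 m; g = 9.810 m/s².
ρ = 166.0 kg/m³

166 kg/m³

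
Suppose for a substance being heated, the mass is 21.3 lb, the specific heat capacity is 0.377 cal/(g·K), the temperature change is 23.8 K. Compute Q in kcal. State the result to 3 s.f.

86.7 kcal

Q is given directly by: Q = mcΔT.
m = 21.3 lb = 9.662 kg; c = 0.377 cal/(g·K) = 1577 J/(kg·K); ΔT = 23.8 K.
Q = 3.627×10^5 J  (the unit combination reduces to kg·m²/s² = J)
3.627×10^5 J × (1 kcal / 4184 J) = 86.69 kcal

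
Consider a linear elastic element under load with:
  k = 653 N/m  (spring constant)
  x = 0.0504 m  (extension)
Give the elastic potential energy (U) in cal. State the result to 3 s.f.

U is given directly by: U = ½kx².
k = 653 N/m; x = 0.0504 m.
U = 0.8294 J  (the unit combination reduces to kg·m²/s² = J)
0.8294 J × (1 cal / 4.184 J) = 0.1982 cal

0.198 cal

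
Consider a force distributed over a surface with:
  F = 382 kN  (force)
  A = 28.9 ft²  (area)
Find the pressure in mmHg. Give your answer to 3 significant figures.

1070 mmHg

Directly: P = F/A.
F = 382 kN = 3.820×10^5 N; A = 28.9 ft² = 2.685 m².
P = 1.423×10^5 Pa
1.423×10^5 Pa × (1 mmHg / 133.3 Pa) = 1067 mmHg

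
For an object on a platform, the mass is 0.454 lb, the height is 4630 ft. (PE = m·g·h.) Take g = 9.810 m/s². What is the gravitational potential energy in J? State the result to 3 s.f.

Directly: PE = mgh.
m = 0.454 lb = 0.2059 kg; h = 4630 ft = 1411 m; g = 9.810 m/s².
PE = 2851 J

2850 J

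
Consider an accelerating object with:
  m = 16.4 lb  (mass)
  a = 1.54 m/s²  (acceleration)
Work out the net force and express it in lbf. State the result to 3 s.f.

2.58 lbf

From Newton's second law: F = m·a.
m = 16.4 lb = 7.439 kg; a = 1.54 m/s².
F = 11.46 N  (the unit combination reduces to kg·m/s² = N)
11.46 N × (1 lbf / 4.448 N) = 2.575 lbf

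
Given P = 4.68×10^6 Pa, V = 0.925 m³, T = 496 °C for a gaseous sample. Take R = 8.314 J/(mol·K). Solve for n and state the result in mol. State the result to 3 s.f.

677 mol

From the ideal-gas law: n = PV/(RT).
P = 4.68×10^6 Pa; V = 0.925 m³; T = 496 °C = 769.1 K; R = 8.314 J/(mol·K).
n = 677.0 mol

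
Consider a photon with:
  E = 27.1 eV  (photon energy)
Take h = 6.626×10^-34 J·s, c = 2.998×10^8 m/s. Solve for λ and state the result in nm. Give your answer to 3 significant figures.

Solving E = h·c/λ for λ: λ = hc/E.
E = 27.1 eV = 4.342×10^-18 J; h = 6.626×10^-34 J·s; c = 2.998×10^8 m/s.
λ = 4.575×10^-8 m
4.575×10^-8 m × (1 nm / 1.000×10^-9 m) = 45.75 nm

45.8 nm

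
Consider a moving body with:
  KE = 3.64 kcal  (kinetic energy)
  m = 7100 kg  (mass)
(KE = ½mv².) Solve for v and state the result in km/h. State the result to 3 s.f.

7.46 km/h

Solving KE = ½mv² for v: v = √(2·KE/m).
KE = 3.64 kcal = 15230 J; m = 7100 kg.
v = 2.071 m/s
2.071 m/s × (1 km/h / 0.2778 m/s) = 7.456 km/h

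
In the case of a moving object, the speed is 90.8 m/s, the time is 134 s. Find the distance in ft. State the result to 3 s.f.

Rearranging: d = v·t.
v = 90.8 m/s; t = 134 s.
d = 12167 m
12167 m × (1 ft / 0.3048 m) = 39919 ft

39900 ft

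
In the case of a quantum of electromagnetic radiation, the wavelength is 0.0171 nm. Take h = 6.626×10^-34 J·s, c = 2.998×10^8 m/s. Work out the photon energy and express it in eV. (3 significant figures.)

E is given directly by: E = hc/λ.
λ = 0.0171 nm = 1.710×10^-11 m; h = 6.626×10^-34 J·s; c = 2.998×10^8 m/s.
E = 1.162×10^-14 J  (the unit combination reduces to kg·m²/s² = J)
1.162×10^-14 J × (1 eV / 1.602×10^-19 J) = 72506 eV

72500 eV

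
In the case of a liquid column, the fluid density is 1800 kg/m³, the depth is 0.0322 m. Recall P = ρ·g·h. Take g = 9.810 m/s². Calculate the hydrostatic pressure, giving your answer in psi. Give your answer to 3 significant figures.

Directly: P = ρgh.
ρ = 1800 kg/m³; h = 0.0322 m; g = 9.810 m/s².
P = 568.6 Pa
568.6 Pa × (1 psi / 6895 Pa) = 0.08247 psi

0.0825 psi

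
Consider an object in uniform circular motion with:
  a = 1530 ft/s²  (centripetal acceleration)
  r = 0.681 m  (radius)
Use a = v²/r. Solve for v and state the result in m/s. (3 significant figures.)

17.8 m/s

Solving a = v²/r for v: v = √(a·r).
a = 1530 ft/s² = 466.3 m/s²; r = 0.681 m.
v = 17.82 m/s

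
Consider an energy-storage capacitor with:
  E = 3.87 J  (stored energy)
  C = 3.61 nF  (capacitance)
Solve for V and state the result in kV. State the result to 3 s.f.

46.3 kV

Rearranging E = ½C·V² for V: V = √(2E/C).
E = 3.87 J; C = 3.61 nF = 3.610×10^-9 F.
V = 46304 V
46304 V × (1 kV / 1000 V) = 46.30 kV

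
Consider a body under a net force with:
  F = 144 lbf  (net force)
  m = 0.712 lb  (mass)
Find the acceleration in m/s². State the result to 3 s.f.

1980 m/s²

From Newton's second law: a = F/m.
F = 144 lbf = 640.5 N; m = 0.712 lb = 0.3230 kg.
a = 1983 m/s²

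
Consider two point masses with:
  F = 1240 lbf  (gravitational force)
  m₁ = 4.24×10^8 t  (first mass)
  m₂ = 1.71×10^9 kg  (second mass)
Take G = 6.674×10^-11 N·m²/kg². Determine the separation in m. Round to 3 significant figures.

Solving F = G·m₁·m₂/r² for r: r = √(G·m₁m₂/F).
F = 1240 lbf = 5516 N; m₁ = 4.24×10^8 t = 4.240×10^11 kg; m₂ = 1.71×10^9 kg; G = 6.674×10^-11 N·m²/kg².
r = 2962 m

2960 m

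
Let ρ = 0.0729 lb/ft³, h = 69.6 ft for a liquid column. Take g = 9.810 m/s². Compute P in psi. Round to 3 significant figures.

Directly: P = ρgh.
ρ = 0.0729 lb/ft³ = 1.168 kg/m³; h = 69.6 ft = 21.21 m; g = 9.810 m/s².
P = 243.0 Pa
243.0 Pa × (1 psi / 6895 Pa) = 0.03525 psi

0.0352 psi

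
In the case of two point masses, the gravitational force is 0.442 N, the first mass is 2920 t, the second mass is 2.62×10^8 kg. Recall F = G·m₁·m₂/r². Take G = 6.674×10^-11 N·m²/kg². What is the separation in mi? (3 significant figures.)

0.211 mi

Solving F = G·m₁·m₂/r² for r: r = √(G·m₁m₂/F).
F = 0.442 N; m₁ = 2920 t = 2.920×10^6 kg; m₂ = 2.62×10^8 kg; G = 6.674×10^-11 N·m²/kg².
r = 339.9 m
339.9 m × (1 mi / 1609 m) = 0.2112 mi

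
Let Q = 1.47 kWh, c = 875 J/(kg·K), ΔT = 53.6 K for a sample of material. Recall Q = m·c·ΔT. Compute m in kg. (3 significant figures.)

113 kg

Rearranging: m = Q/(c·ΔT).
Q = 1.47 kWh = 5.292×10^6 J; c = 875 J/(kg·K); ΔT = 53.6 K.
m = 112.8 kg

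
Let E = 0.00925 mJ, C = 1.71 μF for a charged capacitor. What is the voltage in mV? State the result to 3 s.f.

3290 mV

Solving E = ½C·V² for V: V = √(2E/C).
E = 0.00925 mJ = 9.250×10^-6 J; C = 1.71 μF = 1.710×10^-6 F.
V = 3.289 V
3.289 V × (1 mV / 0.001000 V) = 3289 mV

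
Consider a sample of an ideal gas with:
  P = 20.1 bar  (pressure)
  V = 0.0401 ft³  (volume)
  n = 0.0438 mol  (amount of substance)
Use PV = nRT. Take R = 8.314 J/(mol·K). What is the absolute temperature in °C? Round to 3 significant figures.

From the ideal-gas law: T = PV/(nR).
P = 20.1 bar = 2.010×10^6 Pa; V = 0.0401 ft³ = 0.001136 m³; n = 0.0438 mol; R = 8.314 J/(mol·K).
T = 6268 K
6268 K − 273.15 = 5994 °C

5990 °C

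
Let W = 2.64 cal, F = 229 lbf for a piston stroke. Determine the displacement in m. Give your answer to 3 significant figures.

0.0108 m

Rearranging: d = W/F.
W = 2.64 cal = 11.05 J; F = 229 lbf = 1019 N.
d = 0.01084 m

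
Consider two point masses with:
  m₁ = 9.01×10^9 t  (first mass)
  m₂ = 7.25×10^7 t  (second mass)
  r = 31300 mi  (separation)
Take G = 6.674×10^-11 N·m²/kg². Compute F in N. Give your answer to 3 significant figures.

F is given directly by: F = Gm₁m₂/r².
m₁ = 9.01×10^9 t = 9.010×10^12 kg; m₂ = 7.25×10^7 t = 7.250×10^10 kg; r = 31300 mi = 5.037×10^7 m; G = 6.674×10^-11 N·m²/kg².
F = 0.01718 N

0.0172 N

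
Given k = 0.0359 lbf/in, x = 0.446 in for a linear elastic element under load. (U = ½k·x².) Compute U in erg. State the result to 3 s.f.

4030 erg

U is given directly by: U = ½kx².
k = 0.0359 lbf/in = 6.287 N/m; x = 0.446 in = 0.01133 m.
U = 4.034×10^-4 J
4.034×10^-4 J × (1 erg / 1.000×10^-7 J) = 4034 erg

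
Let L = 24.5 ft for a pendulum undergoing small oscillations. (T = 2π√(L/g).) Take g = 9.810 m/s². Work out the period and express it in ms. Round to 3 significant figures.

5480 ms

T is given directly by: T = 2π√(L/g).
L = 24.5 ft = 7.468 m; g = 9.810 m/s².
T = 5.482 s
5.482 s × (1 ms / 0.001000 s) = 5482 ms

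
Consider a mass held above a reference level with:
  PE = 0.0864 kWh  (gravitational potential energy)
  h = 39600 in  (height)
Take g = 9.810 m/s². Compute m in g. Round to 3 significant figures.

Rearranging: m = PE/(g·h).
PE = 0.0864 kWh = 3.110×10^5 J; h = 39600 in = 1006 m; g = 9.810 m/s².
m = 31.52 kg
31.52 kg × (1 g / 0.001000 kg) = 31522 g

31500 g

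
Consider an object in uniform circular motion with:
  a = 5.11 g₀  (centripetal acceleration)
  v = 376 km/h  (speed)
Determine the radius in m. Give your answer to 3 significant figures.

218 m

Rearranging a = v²/r for r: r = v²/a.
a = 5.11 g₀ = 50.11 m/s²; v = 376 km/h = 104.4 m/s.
r = 217.7 m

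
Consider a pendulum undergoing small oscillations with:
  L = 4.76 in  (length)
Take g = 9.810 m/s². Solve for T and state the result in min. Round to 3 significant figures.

0.0116 min

T is given directly by: T = 2π√(L/g).
L = 4.76 in = 0.1209 m; g = 9.810 m/s².
T = 0.6975 s
0.6975 s × (1 min / 60.00 s) = 0.01163 min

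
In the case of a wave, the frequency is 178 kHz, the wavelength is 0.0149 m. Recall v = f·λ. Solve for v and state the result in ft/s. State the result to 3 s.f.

Directly: v = fλ.
f = 178 kHz = 1.780×10^5 Hz; λ = 0.0149 m.
v = 2652 m/s
2652 m/s × (1 ft/s / 0.3048 m/s) = 8701 ft/s

8700 ft/s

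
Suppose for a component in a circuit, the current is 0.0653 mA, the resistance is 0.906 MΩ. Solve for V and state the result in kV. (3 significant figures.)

V is given directly by: V = IR.
I = 0.0653 mA = 6.530×10^-5 A; R = 0.906 MΩ = 9.060×10^5 Ω.
V = 59.16 V
59.16 V × (1 kV / 1000 V) = 0.05916 kV

0.0592 kV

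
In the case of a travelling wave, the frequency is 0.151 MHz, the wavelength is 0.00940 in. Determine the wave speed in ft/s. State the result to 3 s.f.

Directly: v = fλ.
f = 0.151 MHz = 1.510×10^5 Hz; λ = 0.00940 in = 2.388×10^-4 m.
v = 36.05 m/s
36.05 m/s × (1 ft/s / 0.3048 m/s) = 118.3 ft/s

118 ft/s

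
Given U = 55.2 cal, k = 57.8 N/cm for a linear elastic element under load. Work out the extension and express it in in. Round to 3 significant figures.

Rearranging U = ½k·x² for x: x = √(2U/k).
U = 55.2 cal = 231.0 J; k = 57.8 N/cm = 5780 N/m.
x = 0.2827 m
0.2827 m × (1 in / 0.02540 m) = 11.13 in

11.1 in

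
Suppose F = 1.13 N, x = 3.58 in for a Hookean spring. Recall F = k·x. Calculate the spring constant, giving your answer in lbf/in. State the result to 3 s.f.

0.0710 lbf/in

Solving F = k·x for k: k = F/x.
F = 1.13 N; x = 3.58 in = 0.09093 m.
k = 12.43 N/m
12.43 N/m × (1 lbf/in / 175.1 N/m) = 0.07096 lbf/in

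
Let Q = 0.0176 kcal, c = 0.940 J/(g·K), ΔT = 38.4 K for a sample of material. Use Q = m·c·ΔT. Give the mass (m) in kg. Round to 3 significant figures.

0.00204 kg

Rearranging Q = m·c·ΔT for m: m = Q/(c·ΔT).
Q = 0.0176 kcal = 73.64 J; c = 0.940 J/(g·K) = 940.0 J/(kg·K); ΔT = 38.4 K.
m = 0.002040 kg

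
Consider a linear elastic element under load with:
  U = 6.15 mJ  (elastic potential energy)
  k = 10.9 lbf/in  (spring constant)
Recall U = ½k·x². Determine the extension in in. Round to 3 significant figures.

Rearranging U = ½k·x² for x: x = √(2U/k).
U = 6.15 mJ = 0.006150 J; k = 10.9 lbf/in = 1909 N/m.
x = 0.002538 m
0.002538 m × (1 in / 0.02540 m) = 0.09994 in

0.0999 in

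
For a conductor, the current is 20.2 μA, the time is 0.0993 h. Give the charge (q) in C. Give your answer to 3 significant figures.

0.00722 C

q is given directly by: q = It.
I = 20.2 μA = 2.020×10^-5 A; t = 0.0993 h = 357.5 s.
q = 0.007221 C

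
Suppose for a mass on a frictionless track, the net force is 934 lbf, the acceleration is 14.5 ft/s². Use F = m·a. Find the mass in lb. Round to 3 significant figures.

From Newton's second law: m = F/a.
F = 934 lbf = 4155 N; a = 14.5 ft/s² = 4.420 m/s².
m = 940.0 kg
940.0 kg × (1 lb / 0.4536 kg) = 2072 lb

2070 lb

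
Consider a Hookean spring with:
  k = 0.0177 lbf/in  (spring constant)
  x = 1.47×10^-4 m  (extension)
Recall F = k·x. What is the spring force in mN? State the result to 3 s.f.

0.456 mN

Directly: F = kx.
k = 0.0177 lbf/in = 3.100 N/m; x = 1.47×10^-4 m.
F = 4.557×10^-4 N
4.557×10^-4 N × (1 mN / 0.001000 N) = 0.4557 mN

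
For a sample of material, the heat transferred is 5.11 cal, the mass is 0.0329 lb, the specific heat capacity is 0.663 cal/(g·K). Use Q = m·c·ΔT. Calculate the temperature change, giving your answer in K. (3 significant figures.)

0.516 K

Solving Q = m·c·ΔT for ΔT: ΔT = Q/(m·c).
Q = 5.11 cal = 21.38 J; m = 0.0329 lb = 0.01492 kg; c = 0.663 cal/(g·K) = 2774 J/(kg·K).
ΔT = 0.5165 K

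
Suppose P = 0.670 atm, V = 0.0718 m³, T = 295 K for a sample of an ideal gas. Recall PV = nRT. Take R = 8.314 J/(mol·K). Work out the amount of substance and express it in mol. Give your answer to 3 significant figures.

From the ideal-gas law: n = PV/(RT).
P = 0.670 atm = 67888 Pa; V = 0.0718 m³; T = 295 K; R = 8.314 J/(mol·K).
n = 1.987 mol

1.99 mol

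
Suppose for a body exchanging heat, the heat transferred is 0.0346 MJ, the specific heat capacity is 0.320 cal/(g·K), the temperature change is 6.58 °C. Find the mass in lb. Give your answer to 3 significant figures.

8.66 lb

Rearranging Q = m·c·ΔT for m: m = Q/(c·ΔT).
Q = 0.0346 MJ = 34600 J; c = 0.320 cal/(g·K) = 1339 J/(kg·K); ΔT = 6.58 °C = 6.580 K.
m = 3.927 kg
3.927 kg × (1 lb / 0.4536 kg) = 8.659 lb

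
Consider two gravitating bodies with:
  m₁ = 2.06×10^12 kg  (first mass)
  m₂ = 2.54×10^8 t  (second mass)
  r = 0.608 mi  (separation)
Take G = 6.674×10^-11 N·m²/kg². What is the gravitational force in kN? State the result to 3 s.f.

36500 kN

From Newton's law of gravitation: F = Gm₁m₂/r².
m₁ = 2.06×10^12 kg; m₂ = 2.54×10^8 t = 2.540×10^11 kg; r = 0.608 mi = 978.5 m; G = 6.674×10^-11 N·m²/kg².
F = 3.647×10^7 N
3.647×10^7 N × (1 kN / 1000 N) = 36474 kN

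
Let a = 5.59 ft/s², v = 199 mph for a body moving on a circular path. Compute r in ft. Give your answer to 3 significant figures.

Solving a = v²/r for r: r = v²/a.
a = 5.59 ft/s² = 1.704 m/s²; v = 199 mph = 88.96 m/s.
r = 4645 m
4645 m × (1 ft / 0.3048 m) = 15239 ft

15200 ft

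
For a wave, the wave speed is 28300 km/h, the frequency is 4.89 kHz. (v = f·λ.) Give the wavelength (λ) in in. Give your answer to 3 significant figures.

63.3 in

Rearranging: λ = v/f.
v = 28300 km/h = 7861 m/s; f = 4.89 kHz = 4890 Hz.
λ = 1.608 m
1.608 m × (1 in / 0.02540 m) = 63.29 in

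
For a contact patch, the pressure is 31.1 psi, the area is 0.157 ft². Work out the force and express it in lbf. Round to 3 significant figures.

703 lbf

Solving P = F/A for F: F = P·A.
P = 31.1 psi = 2.144×10^5 Pa; A = 0.157 ft² = 0.01459 m².
F = 3128 N
3128 N × (1 lbf / 4.448 N) = 703.1 lbf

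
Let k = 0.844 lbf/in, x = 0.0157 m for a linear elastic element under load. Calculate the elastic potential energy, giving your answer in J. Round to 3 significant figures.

0.0182 J

U is given directly by: U = ½kx².
k = 0.844 lbf/in = 147.8 N/m; x = 0.0157 m.
U = 0.01822 J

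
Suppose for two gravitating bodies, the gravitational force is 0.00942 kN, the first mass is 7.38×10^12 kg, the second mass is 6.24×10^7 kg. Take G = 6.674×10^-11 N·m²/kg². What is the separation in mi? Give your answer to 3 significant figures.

35.5 mi

From Newton's law of gravitation: r = √(G·m₁m₂/F).
F = 0.00942 kN = 9.420 N; m₁ = 7.38×10^12 kg; m₂ = 6.24×10^7 kg; G = 6.674×10^-11 N·m²/kg².
r = 57120 m
57120 m × (1 mi / 1609 m) = 35.49 mi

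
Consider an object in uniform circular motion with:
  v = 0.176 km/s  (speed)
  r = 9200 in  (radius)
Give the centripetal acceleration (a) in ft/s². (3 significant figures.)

Directly: a = v²/r.
v = 0.176 km/s = 176.0 m/s; r = 9200 in = 233.7 m.
a = 132.6 m/s²
132.6 m/s² × (1 ft/s² / 0.3048 m/s²) = 434.9 ft/s²

435 ft/s²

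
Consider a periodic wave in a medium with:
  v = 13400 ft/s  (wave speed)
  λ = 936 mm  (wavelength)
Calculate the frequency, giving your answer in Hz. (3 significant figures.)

Solving v = f·λ for f: f = v/λ.
v = 13400 ft/s = 4084 m/s; λ = 936 mm = 0.9360 m.
f = 4364 Hz

4360 Hz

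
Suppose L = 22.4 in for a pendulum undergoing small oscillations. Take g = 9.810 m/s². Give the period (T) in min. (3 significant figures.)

0.0252 min

T is given directly by: T = 2π√(L/g).
L = 22.4 in = 0.5690 m; g = 9.810 m/s².
T = 1.513 s
1.513 s × (1 min / 60.00 s) = 0.02522 min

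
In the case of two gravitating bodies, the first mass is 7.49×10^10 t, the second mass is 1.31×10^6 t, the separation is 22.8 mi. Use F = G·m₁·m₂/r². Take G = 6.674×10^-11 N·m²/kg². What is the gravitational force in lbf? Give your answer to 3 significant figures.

1090 lbf

Directly: F = Gm₁m₂/r².
m₁ = 7.49×10^10 t = 7.490×10^13 kg; m₂ = 1.31×10^6 t = 1.310×10^9 kg; r = 22.8 mi = 36693 m; G = 6.674×10^-11 N·m²/kg².
F = 4864 N
4864 N × (1 lbf / 4.448 N) = 1093 lbf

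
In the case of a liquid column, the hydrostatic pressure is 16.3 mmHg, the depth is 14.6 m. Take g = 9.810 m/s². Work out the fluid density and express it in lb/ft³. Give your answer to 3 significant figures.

0.947 lb/ft³

Solving P = ρ·g·h for ρ: ρ = P/(g·h).
P = 16.3 mmHg = 2173 Pa; h = 14.6 m; g = 9.810 m/s².
ρ = 15.17 kg/m³
15.17 kg/m³ × (1 lb/ft³ / 16.02 kg/m³) = 0.9472 lb/ft³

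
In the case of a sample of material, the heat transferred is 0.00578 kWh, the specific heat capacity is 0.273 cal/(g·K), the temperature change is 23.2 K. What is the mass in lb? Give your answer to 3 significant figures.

Rearranging: m = Q/(c·ΔT).
Q = 0.00578 kWh = 20808 J; c = 0.273 cal/(g·K) = 1142 J/(kg·K); ΔT = 23.2 K.
m = 0.7852 kg
0.7852 kg × (1 lb / 0.4536 kg) = 1.731 lb

1.73 lb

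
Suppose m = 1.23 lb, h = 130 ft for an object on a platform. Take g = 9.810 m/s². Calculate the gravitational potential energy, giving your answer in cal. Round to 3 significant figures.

51.8 cal

Directly: PE = mgh.
m = 1.23 lb = 0.5579 kg; h = 130 ft = 39.62 m; g = 9.810 m/s².
PE = 216.9 J
216.9 J × (1 cal / 4.184 J) = 51.83 cal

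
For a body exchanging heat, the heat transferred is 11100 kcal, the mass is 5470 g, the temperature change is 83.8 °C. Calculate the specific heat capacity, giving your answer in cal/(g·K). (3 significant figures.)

Rearranging: c = Q/(m·ΔT).
Q = 11100 kcal = 4.644×10^7 J; m = 5470 g = 5.470 kg; ΔT = 83.8 °C = 83.80 K.
c = 1.013×10^5 J/(kg·K)
1.013×10^5 J/(kg·K) × (1 cal/(g·K) / 4184 J/(kg·K)) = 24.22 cal/(g·K)

24.2 cal/(g·K)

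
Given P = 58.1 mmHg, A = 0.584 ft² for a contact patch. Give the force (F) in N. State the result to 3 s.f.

420 N

Rearranging: F = P·A.
P = 58.1 mmHg = 7746 Pa; A = 0.584 ft² = 0.05426 m².
F = 420.3 N  (the unit combination reduces to kg·m/s² = N)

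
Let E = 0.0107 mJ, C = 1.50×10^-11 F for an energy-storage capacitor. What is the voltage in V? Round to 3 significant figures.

1190 V

Rearranging: V = √(2E/C).
E = 0.0107 mJ = 1.070×10^-5 J; C = 1.50×10^-11 F.
V = 1194 V  (the unit combination reduces to kg·m²/(A·s³) = V)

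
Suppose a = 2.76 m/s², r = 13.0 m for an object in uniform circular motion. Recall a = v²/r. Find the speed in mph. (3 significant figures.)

13.4 mph

Rearranging a = v²/r for v: v = √(a·r).
a = 2.76 m/s²; r = 13.0 m.
v = 5.990 m/s
5.990 m/s × (1 mph / 0.4470 m/s) = 13.40 mph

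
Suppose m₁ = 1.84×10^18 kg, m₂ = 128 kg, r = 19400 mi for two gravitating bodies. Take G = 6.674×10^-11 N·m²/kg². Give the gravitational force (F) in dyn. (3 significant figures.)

1.61 dyn

Directly: F = Gm₁m₂/r².
m₁ = 1.84×10^18 kg; m₂ = 128 kg; r = 19400 mi = 3.122×10^7 m; G = 6.674×10^-11 N·m²/kg².
F = 1.613×10^-5 N  (the unit combination reduces to kg·m/s² = N)
1.613×10^-5 N × (1 dyn / 1.000×10^-5 N) = 1.613 dyn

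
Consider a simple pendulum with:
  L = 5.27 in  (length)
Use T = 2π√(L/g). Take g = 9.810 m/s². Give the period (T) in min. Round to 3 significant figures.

0.0122 min

Directly: T = 2π√(L/g).
L = 5.27 in = 0.1339 m; g = 9.810 m/s².
T = 0.7340 s
0.7340 s × (1 min / 60.00 s) = 0.01223 min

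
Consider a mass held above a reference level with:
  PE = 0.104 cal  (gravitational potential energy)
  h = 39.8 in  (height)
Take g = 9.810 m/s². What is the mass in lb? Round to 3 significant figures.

0.0967 lb

Rearranging PE = m·g·h for m: m = PE/(g·h).
PE = 0.104 cal = 0.4351 J; h = 39.8 in = 1.011 m; g = 9.810 m/s².
m = 0.04388 kg
0.04388 kg × (1 lb / 0.4536 kg) = 0.09673 lb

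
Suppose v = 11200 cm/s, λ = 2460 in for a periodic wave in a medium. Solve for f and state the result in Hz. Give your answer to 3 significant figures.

1.79 Hz

Rearranging: f = v/λ.
v = 11200 cm/s = 112.0 m/s; λ = 2460 in = 62.48 m.
f = 1.792 Hz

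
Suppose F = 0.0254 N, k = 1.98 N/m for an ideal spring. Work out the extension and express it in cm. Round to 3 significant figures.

Solving F = k·x for x: x = F/k.
F = 0.0254 N; k = 1.98 N/m.
x = 0.01283 m
0.01283 m × (1 cm / 0.01000 m) = 1.283 cm

1.28 cm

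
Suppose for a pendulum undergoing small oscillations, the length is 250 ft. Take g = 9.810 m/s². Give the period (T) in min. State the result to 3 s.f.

Directly: T = 2π√(L/g).
L = 250 ft = 76.20 m; g = 9.810 m/s².
T = 17.51 s
17.51 s × (1 min / 60.00 s) = 0.2919 min

0.292 min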